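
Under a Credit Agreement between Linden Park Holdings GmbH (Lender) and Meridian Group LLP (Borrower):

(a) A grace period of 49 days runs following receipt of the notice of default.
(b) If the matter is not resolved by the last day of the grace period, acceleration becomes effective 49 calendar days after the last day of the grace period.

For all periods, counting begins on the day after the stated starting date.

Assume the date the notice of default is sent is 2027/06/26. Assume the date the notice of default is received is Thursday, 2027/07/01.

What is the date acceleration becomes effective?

The last day of the grace period: 49 calendar days after 2027/07/01 is 2027/08/19.
The date acceleration becomes effective: 49 calendar days after 2027/08/19 is 2027/10/07.

2027/10/07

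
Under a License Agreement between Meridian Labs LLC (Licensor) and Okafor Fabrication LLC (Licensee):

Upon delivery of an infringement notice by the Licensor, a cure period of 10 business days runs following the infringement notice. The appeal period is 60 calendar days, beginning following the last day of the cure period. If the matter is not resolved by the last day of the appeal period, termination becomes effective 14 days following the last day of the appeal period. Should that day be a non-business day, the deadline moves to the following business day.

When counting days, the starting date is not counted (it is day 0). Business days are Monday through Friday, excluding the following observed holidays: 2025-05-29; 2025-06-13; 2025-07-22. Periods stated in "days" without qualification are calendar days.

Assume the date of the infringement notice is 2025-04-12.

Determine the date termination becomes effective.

2025-07-08

The last day of the cure period: 10 business days after Saturday, 2025-04-12, skipping weekends — Apr 14, Apr 15, Apr 16, Apr 17, Apr 18, Apr 21, Apr 22, Apr 23, Apr 24, Apr 25 — lands on Friday, 2025-04-25.
The last day of the appeal period: 60 calendar days after 2025-04-25 is 2025-06-24.
Adding 14 calendar days to 2025-06-24 gives 2025-07-08, which is the date termination becomes effective. 2025-07-08 is a Tuesday and is not a listed holiday, so no roll-forward applies.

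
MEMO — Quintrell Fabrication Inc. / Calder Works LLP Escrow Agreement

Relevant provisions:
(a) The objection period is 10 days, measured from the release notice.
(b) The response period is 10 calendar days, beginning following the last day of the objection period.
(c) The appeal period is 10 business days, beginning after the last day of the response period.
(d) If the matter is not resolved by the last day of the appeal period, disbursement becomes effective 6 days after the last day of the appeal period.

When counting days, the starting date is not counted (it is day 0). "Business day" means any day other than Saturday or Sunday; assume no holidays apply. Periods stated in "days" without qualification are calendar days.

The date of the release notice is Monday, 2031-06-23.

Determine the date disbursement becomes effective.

2031-07-31

Adding 10 calendar days to 2031-06-23 gives 2031-07-03, which is the last day of the objection period.
The last day of the response period: 10 calendar days after 2031-07-03 is 2031-07-13.
From Sunday, 2031-07-13, 10 business days (Jul 14, Jul 15, Jul 16, Jul 17, Jul 18, Jul 21, Jul 22, Jul 23, Jul 24, Jul 25, skipping weekends) brings us to Friday, 2031-07-25, which is the last day of the appeal period.
The date disbursement becomes effective: 2031-07-25 + 6 days = 2031-07-31.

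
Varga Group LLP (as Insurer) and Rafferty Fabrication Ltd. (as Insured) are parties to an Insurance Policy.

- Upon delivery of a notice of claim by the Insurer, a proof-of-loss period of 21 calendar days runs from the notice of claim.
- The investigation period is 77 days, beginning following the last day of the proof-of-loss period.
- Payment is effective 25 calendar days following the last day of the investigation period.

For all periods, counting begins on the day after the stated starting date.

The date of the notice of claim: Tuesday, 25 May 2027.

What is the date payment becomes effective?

25 September 2027

Adding 21 calendar days to 25 May 2027 gives 15 June 2027, which is the last day of the proof-of-loss period.
The last day of the investigation period: 15 June 2027 + 77 days = 31 August 2027.
The date payment becomes effective: 25 calendar days after 31 August 2027 is 25 September 2027.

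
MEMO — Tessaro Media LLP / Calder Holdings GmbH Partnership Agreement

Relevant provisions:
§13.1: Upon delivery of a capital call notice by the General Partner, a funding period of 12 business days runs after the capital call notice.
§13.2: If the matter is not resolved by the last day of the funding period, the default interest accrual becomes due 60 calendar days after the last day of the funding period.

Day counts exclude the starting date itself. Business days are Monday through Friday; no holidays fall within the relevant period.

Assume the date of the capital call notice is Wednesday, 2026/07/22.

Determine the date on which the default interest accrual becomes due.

The last day of the funding period: 12 business days after Wednesday, 2026/07/22, skipping weekends — Jul 23, Jul 24, Jul 27, Jul 28, …, Aug 5, Aug 6, Aug 7 — lands on Friday, 2026/08/07.
The date on which the default interest accrual becomes due: 2026/08/07 + 60 days = 2026/10/06.

2026/10/06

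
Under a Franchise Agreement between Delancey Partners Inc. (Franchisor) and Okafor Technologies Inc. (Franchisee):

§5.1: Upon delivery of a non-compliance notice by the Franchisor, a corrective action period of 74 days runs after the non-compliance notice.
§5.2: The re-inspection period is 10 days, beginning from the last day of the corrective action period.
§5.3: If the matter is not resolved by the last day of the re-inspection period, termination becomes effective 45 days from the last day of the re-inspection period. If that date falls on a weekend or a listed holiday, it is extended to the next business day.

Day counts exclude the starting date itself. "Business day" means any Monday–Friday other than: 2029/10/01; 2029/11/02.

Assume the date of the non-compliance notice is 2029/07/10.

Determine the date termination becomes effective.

2029/11/16

The last day of the corrective action period: 2029/07/10 + 74 days = 2029/09/22.
The last day of the re-inspection period: 10 calendar days after 2029/09/22 is 2029/10/02.
The date termination becomes effective: 2029/10/02 + 45 days = 2029/11/16. 2029/11/16 is a Friday and is not a listed holiday, so no roll-forward applies.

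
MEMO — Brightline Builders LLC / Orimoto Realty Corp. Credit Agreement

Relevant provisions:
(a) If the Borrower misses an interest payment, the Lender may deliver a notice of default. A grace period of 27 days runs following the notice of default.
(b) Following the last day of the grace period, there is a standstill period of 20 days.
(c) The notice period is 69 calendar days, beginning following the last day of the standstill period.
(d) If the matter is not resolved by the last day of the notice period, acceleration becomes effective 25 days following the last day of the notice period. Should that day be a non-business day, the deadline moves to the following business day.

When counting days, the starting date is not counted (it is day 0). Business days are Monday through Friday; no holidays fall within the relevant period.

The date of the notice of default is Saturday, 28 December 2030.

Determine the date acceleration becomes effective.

19 May 2031

The last day of the grace period: 27 calendar days after 28 December 2030 is 24 January 2031.
The last day of the standstill period: 24 January 2031 + 20 days = 13 February 2031.
The last day of the notice period: 13 February 2031 + 69 days = 23 April 2031.
The date acceleration becomes effective: 23 April 2031 + 25 days = 18 May 2031. That falls on a Sunday, so it rolls to the next business day, Monday, 19 May 2031.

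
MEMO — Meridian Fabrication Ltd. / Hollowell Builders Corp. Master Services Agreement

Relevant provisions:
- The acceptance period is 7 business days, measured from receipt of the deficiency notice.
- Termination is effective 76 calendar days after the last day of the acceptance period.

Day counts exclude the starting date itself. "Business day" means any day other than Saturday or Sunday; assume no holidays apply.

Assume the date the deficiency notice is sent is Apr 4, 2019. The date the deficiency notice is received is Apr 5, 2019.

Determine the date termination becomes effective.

The last day of the acceptance period: 7 business days after Friday, Apr 5, 2019, skipping weekends — Apr 8, Apr 9, Apr 10, Apr 11, Apr 12, Apr 15, Apr 16 — lands on Tuesday, Apr 16, 2019.
Adding 76 calendar days to Apr 16, 2019 gives Jul 1, 2019, which is the date termination becomes effective.

Jul 1, 2019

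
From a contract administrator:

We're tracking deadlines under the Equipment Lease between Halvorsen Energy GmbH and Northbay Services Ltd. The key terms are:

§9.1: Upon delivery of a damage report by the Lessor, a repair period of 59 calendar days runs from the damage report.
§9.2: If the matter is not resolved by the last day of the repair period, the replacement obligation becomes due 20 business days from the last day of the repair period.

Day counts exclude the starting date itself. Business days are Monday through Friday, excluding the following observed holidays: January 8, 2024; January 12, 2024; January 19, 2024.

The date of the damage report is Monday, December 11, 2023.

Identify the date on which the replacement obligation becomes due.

The last day of the repair period: 59 calendar days after December 11, 2023 is February 8, 2024.
The date on which the replacement obligation becomes due: 20 business days after Thursday, February 8, 2024, skipping weekends — Feb 9, Feb 12, Feb 13, Feb 14, …, Mar 5, Mar 6, Mar 7 — lands on Thursday, March 7, 2024.

March 7, 2024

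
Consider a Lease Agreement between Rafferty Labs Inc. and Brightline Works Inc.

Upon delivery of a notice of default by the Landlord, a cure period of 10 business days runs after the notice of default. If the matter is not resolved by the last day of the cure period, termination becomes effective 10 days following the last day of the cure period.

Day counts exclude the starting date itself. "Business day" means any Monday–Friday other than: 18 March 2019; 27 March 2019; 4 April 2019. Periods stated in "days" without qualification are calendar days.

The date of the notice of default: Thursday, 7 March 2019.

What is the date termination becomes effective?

1 April 2019

The last day of the cure period: counting 10 business days from Thursday, 7 March 2019 (Mar 8, Mar 11, Mar 12, Mar 13, Mar 14, Mar 15, Mar 19, Mar 20, Mar 21, Mar 22, skipping weekends and the listed holiday on Mar 18) reaches Friday, 22 March 2019.
The date termination becomes effective: 10 calendar days after 22 March 2019 is 1 April 2019.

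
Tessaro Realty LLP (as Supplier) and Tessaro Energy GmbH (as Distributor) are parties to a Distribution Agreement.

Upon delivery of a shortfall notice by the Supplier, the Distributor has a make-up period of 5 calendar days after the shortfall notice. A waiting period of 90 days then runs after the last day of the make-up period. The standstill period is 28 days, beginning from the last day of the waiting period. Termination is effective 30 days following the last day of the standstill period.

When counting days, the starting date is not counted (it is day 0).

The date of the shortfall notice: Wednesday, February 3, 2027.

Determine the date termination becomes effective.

July 6, 2027

The last day of the make-up period: 5 calendar days after February 3, 2027 is February 8, 2027.
The last day of the waiting period: February 8, 2027 + 90 days = May 9, 2027.
Adding 28 calendar days to May 9, 2027 gives June 6, 2027, which is the last day of the standstill period.
The date termination becomes effective: 30 calendar days after June 6, 2027 is July 6, 2027.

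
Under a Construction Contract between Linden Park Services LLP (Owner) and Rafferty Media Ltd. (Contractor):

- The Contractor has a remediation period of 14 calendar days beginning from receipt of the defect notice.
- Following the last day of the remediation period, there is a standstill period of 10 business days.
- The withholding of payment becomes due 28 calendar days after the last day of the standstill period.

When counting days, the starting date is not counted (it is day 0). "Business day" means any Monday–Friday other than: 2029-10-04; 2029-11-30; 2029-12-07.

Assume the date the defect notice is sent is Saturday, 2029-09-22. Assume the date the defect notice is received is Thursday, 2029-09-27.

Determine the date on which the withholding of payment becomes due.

2029-11-22

The last day of the remediation period: 14 calendar days after 2029-09-27 is 2029-10-11.
The last day of the standstill period: counting 10 business days from Thursday, 2029-10-11 (Oct 12, Oct 15, Oct 16, Oct 17, Oct 18, Oct 19, Oct 22, Oct 23, Oct 24, Oct 25, skipping weekends) reaches Thursday, 2029-10-25.
Adding 28 calendar days to 2029-10-25 gives 2029-11-22, which is the date on which the withholding of payment becomes due.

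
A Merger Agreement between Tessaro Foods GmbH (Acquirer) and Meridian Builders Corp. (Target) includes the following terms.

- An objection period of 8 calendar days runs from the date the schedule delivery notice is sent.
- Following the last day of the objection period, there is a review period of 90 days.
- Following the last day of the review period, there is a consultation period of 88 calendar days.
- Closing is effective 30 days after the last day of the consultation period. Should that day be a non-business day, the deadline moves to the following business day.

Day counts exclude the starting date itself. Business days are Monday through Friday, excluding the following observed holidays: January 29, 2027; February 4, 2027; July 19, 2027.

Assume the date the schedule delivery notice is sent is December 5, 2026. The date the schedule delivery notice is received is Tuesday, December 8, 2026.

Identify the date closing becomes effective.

The last day of the objection period: 8 calendar days after December 5, 2026 is December 13, 2026.
The last day of the review period: 90 calendar days after December 13, 2026 is March 13, 2027.
Adding 88 calendar days to March 13, 2027 gives June 9, 2027, which is the last day of the consultation period.
The date closing becomes effective: June 9, 2027 + 30 days = July 9, 2027. July 9, 2027 is a Friday and is not a listed holiday, so no roll-forward applies.

July 9, 2027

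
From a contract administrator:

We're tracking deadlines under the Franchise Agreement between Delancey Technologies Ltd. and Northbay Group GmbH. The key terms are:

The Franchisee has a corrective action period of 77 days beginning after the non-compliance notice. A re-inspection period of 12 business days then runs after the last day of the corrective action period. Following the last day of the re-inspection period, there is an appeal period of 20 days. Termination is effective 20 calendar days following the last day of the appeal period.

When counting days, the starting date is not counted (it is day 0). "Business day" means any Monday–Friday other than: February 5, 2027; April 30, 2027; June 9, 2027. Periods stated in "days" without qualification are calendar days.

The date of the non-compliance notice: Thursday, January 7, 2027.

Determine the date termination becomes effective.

May 22, 2027

The last day of the corrective action period: January 7, 2027 + 77 days = March 25, 2027.
From Thursday, March 25, 2027, 12 business days (Mar 26, Mar 29, Mar 30, Mar 31, …, Apr 8, Apr 9, Apr 12, skipping weekends) brings us to Monday, April 12, 2027, which is the last day of the re-inspection period.
The last day of the appeal period: April 12, 2027 + 20 days = May 2, 2027.
The date termination becomes effective: May 2, 2027 + 20 days = May 22, 2027.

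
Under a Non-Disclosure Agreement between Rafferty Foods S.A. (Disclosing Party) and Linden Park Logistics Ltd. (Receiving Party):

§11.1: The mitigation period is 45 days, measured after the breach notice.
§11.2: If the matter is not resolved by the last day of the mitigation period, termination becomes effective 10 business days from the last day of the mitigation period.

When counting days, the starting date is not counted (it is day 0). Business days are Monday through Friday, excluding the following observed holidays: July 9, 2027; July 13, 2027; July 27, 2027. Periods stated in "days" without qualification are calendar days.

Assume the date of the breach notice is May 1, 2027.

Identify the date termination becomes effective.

June 29, 2027

Adding 45 calendar days to May 1, 2027 gives June 15, 2027, which is the last day of the mitigation period.
The date termination becomes effective: counting 10 business days from Tuesday, June 15, 2027 (Jun 16, Jun 17, Jun 18, Jun 21, Jun 22, Jun 23, Jun 24, Jun 25, Jun 28, Jun 29, skipping weekends) reaches Tuesday, June 29, 2027.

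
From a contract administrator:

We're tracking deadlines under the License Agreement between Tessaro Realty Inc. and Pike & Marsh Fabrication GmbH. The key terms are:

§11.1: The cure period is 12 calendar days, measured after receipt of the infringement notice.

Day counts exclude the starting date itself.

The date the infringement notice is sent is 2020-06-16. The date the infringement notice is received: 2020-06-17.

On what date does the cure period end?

2020-06-29

The last day of the cure period: 2020-06-17 + 12 days = 2020-06-29.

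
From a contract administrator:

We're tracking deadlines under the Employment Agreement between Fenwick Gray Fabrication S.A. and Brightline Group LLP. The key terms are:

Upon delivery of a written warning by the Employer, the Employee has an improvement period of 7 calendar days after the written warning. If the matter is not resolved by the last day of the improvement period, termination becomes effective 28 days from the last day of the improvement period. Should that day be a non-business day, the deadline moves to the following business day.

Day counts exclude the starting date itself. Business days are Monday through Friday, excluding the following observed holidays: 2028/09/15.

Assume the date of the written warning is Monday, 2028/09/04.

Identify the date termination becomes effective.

2028/10/09

The last day of the improvement period: 7 calendar days after 2028/09/04 is 2028/09/11.
The date termination becomes effective: 28 calendar days after 2028/09/11 is 2028/10/09. 2028/10/09 is a Monday and is not a listed holiday, so no roll-forward applies.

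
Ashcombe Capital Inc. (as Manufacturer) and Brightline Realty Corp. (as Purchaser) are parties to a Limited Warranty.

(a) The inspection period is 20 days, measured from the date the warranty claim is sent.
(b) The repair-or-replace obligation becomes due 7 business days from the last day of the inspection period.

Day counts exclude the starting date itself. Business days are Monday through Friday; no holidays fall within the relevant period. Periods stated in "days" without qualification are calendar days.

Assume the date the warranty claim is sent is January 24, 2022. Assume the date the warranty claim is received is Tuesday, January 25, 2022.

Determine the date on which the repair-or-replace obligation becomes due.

The last day of the inspection period: January 24, 2022 + 20 days = February 13, 2022.
The date on which the repair-or-replace obligation becomes due: 7 business days after Sunday, February 13, 2022, skipping weekends — Feb 14, Feb 15, Feb 16, Feb 17, Feb 18, Feb 21, Feb 22 — lands on Tuesday, February 22, 2022.

February 22, 2022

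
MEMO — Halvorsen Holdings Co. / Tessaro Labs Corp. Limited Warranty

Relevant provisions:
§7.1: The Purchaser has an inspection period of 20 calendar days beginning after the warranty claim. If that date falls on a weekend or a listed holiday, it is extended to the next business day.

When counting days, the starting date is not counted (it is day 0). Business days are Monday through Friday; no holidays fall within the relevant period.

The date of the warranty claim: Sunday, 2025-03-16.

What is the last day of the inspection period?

2025-04-07

The last day of the inspection period: 2025-03-16 + 20 days = 2025-04-05. That falls on a Saturday, so it rolls to the next business day, Monday, 2025-04-07.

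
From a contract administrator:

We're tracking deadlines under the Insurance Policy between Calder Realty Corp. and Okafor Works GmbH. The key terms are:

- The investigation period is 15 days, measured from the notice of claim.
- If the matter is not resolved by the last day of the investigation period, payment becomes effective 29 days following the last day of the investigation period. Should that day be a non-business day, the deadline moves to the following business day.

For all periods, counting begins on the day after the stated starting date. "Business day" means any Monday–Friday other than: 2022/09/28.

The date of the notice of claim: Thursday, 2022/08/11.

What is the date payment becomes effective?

The last day of the investigation period: 2022/08/11 + 15 days = 2022/08/26.
The date payment becomes effective: 2022/08/26 + 29 days = 2022/09/24. That falls on a Saturday, so it rolls to the next business day, Monday, 2022/09/26.

2022/09/26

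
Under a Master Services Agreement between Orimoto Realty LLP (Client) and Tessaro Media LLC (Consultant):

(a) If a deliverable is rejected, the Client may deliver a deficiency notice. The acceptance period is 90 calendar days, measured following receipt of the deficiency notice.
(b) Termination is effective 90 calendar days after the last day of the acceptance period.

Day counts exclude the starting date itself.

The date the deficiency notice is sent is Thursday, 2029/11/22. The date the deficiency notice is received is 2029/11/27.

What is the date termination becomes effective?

Adding 90 calendar days to 2029/11/27 gives 2030/02/25, which is the last day of the acceptance period.
The date termination becomes effective: 90 calendar days after 2030/02/25 is 2030/05/26.

2030/05/26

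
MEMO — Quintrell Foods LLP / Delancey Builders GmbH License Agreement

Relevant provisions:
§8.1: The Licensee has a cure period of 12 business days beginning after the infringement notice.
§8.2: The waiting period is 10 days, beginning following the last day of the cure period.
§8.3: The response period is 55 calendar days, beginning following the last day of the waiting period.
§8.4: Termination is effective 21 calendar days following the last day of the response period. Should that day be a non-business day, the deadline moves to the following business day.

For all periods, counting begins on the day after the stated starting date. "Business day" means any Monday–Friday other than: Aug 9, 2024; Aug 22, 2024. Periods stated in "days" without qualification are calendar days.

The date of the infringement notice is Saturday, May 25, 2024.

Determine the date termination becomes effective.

Sep 5, 2024

The last day of the cure period: counting 12 business days from Saturday, May 25, 2024 (May 27, May 28, May 29, May 30, …, Jun 7, Jun 10, Jun 11, skipping weekends) reaches Tuesday, Jun 11, 2024.
The last day of the waiting period: 10 calendar days after Jun 11, 2024 is Jun 21, 2024.
The last day of the response period: Jun 21, 2024 + 55 days = Aug 15, 2024.
The date termination becomes effective: Aug 15, 2024 + 21 days = Sep 5, 2024. Sep 5, 2024 is a Thursday and is not a listed holiday, so no roll-forward applies.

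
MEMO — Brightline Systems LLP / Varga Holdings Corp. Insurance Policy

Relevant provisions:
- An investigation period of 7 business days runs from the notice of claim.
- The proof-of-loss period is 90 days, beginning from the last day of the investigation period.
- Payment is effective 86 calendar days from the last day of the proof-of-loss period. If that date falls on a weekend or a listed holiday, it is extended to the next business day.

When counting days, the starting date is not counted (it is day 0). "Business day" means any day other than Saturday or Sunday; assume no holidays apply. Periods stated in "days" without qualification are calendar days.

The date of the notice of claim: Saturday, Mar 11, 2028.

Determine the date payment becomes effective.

The last day of the investigation period: counting 7 business days from Saturday, Mar 11, 2028 (Mar 13, Mar 14, Mar 15, Mar 16, Mar 17, Mar 20, Mar 21, skipping weekends) reaches Tuesday, Mar 21, 2028.
Adding 90 calendar days to Mar 21, 2028 gives Jun 19, 2028, which is the last day of the proof-of-loss period.
The date payment becomes effective: Jun 19, 2028 + 86 days = Sep 13, 2028. Sep 13, 2028 is a Wednesday, so no roll-forward applies.

Sep 13, 2028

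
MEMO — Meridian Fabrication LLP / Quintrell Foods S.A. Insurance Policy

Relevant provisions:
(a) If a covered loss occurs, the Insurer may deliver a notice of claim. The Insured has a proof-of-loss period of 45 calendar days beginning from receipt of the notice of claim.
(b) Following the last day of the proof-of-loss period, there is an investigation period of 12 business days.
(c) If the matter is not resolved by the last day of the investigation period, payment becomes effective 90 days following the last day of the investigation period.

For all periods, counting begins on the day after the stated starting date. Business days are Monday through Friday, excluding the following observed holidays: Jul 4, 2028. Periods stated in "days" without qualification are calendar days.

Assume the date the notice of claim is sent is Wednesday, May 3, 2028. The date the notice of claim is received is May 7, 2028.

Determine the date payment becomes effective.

Oct 8, 2028

The last day of the proof-of-loss period: May 7, 2028 + 45 days = Jun 21, 2028.
The last day of the investigation period: counting 12 business days from Wednesday, Jun 21, 2028 (Jun 22, Jun 23, Jun 26, Jun 27, …, Jul 6, Jul 7, Jul 10, skipping weekends and the listed holiday on Jul 4) reaches Monday, Jul 10, 2028.
Adding 90 calendar days to Jul 10, 2028 gives Oct 8, 2028, which is the date payment becomes effective.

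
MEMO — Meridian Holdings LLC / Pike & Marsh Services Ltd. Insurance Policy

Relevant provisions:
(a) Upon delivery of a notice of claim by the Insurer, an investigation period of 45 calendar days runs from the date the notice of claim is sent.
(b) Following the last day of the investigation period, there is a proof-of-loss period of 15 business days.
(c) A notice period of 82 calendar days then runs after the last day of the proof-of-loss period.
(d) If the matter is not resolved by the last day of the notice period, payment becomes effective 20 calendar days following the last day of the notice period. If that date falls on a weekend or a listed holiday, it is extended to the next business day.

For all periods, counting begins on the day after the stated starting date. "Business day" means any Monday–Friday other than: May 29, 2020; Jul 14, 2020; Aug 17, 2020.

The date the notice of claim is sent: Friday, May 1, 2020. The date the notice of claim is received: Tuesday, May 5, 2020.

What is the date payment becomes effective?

Oct 16, 2020

Adding 45 calendar days to May 1, 2020 gives Jun 15, 2020, which is the last day of the investigation period.
The last day of the proof-of-loss period: 15 business days after Monday, Jun 15, 2020, skipping weekends — Jun 16, Jun 17, Jun 18, Jun 19, …, Jul 2, Jul 3, Jul 6 — lands on Monday, Jul 6, 2020.
The last day of the notice period: 82 calendar days after Jul 6, 2020 is Sep 26, 2020.
The date payment becomes effective: Sep 26, 2020 + 20 days = Oct 16, 2020. Oct 16, 2020 is a Friday and is not a listed holiday, so no roll-forward applies.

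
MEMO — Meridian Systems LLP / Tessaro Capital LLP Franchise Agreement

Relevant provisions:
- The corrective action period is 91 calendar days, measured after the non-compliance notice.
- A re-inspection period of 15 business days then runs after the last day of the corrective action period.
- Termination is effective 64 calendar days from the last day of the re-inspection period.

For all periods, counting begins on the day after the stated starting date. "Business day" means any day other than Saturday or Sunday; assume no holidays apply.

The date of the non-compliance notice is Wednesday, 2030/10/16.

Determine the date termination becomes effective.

2031/04/10

Adding 91 calendar days to 2030/10/16 gives 2031/01/15, which is the last day of the corrective action period.
The last day of the re-inspection period: counting 15 business days from Wednesday, 2031/01/15 (Jan 16, Jan 17, Jan 20, Jan 21, …, Feb 3, Feb 4, Feb 5, skipping weekends) reaches Wednesday, 2031/02/05.
Adding 64 calendar days to 2031/02/05 gives 2031/04/10, which is the date termination becomes effective.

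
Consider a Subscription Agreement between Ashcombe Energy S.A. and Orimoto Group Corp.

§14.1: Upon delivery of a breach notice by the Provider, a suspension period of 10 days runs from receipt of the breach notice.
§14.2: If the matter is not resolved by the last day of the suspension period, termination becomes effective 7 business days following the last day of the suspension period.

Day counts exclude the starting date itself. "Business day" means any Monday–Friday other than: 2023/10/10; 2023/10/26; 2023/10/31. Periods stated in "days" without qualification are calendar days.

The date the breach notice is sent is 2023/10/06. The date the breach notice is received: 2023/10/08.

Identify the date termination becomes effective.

2023/10/30

The last day of the suspension period: 10 calendar days after 2023/10/08 is 2023/10/18.
The date termination becomes effective: counting 7 business days from Wednesday, 2023/10/18 (Oct 19, Oct 20, Oct 23, Oct 24, Oct 25, Oct 27, Oct 30, skipping weekends and the listed holiday on Oct 26) reaches Monday, 2023/10/30.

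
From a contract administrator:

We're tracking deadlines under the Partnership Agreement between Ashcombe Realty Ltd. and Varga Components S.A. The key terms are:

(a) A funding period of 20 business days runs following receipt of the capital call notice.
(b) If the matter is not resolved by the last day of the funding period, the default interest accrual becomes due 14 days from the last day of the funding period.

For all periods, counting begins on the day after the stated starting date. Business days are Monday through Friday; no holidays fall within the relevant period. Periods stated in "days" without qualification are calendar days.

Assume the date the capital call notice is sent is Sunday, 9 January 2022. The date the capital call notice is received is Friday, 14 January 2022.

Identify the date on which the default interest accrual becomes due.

The last day of the funding period: counting 20 business days from Friday, 14 January 2022 (Jan 17, Jan 18, Jan 19, Jan 20, …, Feb 9, Feb 10, Feb 11, skipping weekends) reaches Friday, 11 February 2022.
The date on which the default interest accrual becomes due: 11 February 2022 + 14 days = 25 February 2022.

25 February 2022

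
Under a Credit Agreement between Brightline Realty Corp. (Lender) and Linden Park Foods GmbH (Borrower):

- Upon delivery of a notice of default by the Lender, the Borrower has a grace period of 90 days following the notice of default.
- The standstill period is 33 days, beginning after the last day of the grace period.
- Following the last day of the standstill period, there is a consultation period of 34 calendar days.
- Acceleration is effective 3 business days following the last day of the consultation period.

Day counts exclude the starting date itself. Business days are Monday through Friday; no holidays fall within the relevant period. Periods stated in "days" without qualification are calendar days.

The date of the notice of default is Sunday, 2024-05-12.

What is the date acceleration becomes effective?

2024-10-21

The last day of the grace period: 2024-05-12 + 90 days = 2024-08-10.
The last day of the standstill period: 33 calendar days after 2024-08-10 is 2024-09-12.
The last day of the consultation period: 2024-09-12 + 34 days = 2024-10-16.
The date acceleration becomes effective: counting 3 business days from Wednesday, 2024-10-16 (Oct 17, Oct 18, Oct 21, skipping weekends) reaches Monday, 2024-10-21.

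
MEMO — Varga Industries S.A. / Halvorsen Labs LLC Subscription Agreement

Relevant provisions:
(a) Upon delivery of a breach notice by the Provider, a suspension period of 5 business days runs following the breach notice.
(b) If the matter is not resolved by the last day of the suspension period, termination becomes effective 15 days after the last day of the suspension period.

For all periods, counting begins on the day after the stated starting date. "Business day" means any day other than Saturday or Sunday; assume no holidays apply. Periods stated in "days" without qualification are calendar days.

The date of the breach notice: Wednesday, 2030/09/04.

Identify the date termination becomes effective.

The last day of the suspension period: counting 5 business days from Wednesday, 2030/09/04 (Sep 5, Sep 6, Sep 9, Sep 10, Sep 11, skipping weekends) reaches Wednesday, 2030/09/11.
The date termination becomes effective: 2030/09/11 + 15 days = 2030/09/26.

2030/09/26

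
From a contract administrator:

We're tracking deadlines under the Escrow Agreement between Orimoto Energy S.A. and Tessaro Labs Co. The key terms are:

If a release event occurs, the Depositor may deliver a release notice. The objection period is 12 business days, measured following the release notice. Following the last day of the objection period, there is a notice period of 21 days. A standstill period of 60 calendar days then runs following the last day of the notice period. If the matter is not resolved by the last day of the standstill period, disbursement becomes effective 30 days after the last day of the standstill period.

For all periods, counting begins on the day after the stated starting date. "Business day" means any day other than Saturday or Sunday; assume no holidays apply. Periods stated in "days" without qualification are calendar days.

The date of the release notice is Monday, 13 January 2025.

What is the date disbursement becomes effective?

The last day of the objection period: counting 12 business days from Monday, 13 January 2025 (Jan 14, Jan 15, Jan 16, Jan 17, …, Jan 27, Jan 28, Jan 29, skipping weekends) reaches Wednesday, 29 January 2025.
The last day of the notice period: 29 January 2025 + 21 days = 19 February 2025.
Adding 60 calendar days to 19 February 2025 gives 20 April 2025, which is the last day of the standstill period.
Adding 30 calendar days to 20 April 2025 gives 20 May 2025, which is the date disbursement becomes effective.

20 May 2025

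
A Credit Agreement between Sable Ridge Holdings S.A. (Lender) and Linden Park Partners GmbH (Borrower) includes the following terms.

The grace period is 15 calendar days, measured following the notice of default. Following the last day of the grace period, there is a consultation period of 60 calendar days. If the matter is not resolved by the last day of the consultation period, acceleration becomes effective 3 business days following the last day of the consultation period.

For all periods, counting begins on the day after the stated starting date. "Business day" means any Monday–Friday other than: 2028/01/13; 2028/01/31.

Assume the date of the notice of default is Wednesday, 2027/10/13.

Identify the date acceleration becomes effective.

2027/12/30

Adding 15 calendar days to 2027/10/13 gives 2027/10/28, which is the last day of the grace period.
The last day of the consultation period: 2027/10/28 + 60 days = 2027/12/27.
The date acceleration becomes effective: 3 business days after Monday, 2027/12/27, skipping weekends — Dec 28, Dec 29, Dec 30 — lands on Thursday, 2027/12/30.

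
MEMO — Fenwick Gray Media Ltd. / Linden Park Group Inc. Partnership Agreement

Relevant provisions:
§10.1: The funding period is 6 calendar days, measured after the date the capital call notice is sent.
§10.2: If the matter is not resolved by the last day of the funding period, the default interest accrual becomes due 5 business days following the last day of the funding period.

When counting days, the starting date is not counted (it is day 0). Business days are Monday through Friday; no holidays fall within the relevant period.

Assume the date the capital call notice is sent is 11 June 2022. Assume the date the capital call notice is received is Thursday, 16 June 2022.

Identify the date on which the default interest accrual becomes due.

24 June 2022

The last day of the funding period: 11 June 2022 + 6 days = 17 June 2022.
The date on which the default interest accrual becomes due: counting 5 business days from Friday, 17 June 2022 (Jun 20, Jun 21, Jun 22, Jun 23, Jun 24, skipping weekends) reaches Friday, 24 June 2022.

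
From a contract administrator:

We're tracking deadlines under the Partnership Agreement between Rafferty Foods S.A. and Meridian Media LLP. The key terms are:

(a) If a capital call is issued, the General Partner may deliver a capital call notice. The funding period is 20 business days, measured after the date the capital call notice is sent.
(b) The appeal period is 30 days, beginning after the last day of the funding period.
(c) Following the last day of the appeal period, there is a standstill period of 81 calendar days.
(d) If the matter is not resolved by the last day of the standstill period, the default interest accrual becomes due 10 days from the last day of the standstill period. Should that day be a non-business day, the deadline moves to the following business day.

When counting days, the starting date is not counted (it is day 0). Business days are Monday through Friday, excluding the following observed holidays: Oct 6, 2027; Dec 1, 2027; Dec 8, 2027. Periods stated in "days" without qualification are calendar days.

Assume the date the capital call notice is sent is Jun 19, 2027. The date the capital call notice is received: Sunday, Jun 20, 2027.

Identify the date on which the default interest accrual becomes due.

The last day of the funding period: 20 business days after Saturday, Jun 19, 2027, skipping weekends — Jun 21, Jun 22, Jun 23, Jun 24, …, Jul 14, Jul 15, Jul 16 — lands on Friday, Jul 16, 2027.
The last day of the appeal period: Jul 16, 2027 + 30 days = Aug 15, 2027.
The last day of the standstill period: 81 calendar days after Aug 15, 2027 is Nov 4, 2027.
Adding 10 calendar days to Nov 4, 2027 gives Nov 14, 2027, which is the date on which the default interest accrual becomes due. That falls on a Sunday, so it rolls to the next business day, Monday, Nov 15, 2027.

Nov 15, 2027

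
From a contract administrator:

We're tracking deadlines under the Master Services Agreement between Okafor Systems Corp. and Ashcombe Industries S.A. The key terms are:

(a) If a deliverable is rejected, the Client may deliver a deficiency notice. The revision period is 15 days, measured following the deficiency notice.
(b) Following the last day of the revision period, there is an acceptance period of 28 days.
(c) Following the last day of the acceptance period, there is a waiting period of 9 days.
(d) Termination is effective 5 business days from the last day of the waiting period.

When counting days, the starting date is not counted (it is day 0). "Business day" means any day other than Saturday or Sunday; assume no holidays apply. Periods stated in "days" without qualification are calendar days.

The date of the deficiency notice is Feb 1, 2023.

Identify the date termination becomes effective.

Mar 31, 2023

Adding 15 calendar days to Feb 1, 2023 gives Feb 16, 2023, which is the last day of the revision period.
The last day of the acceptance period: Feb 16, 2023 + 28 days = Mar 16, 2023.
Adding 9 calendar days to Mar 16, 2023 gives Mar 25, 2023, which is the last day of the waiting period.
From Saturday, Mar 25, 2023, 5 business days (Mar 27, Mar 28, Mar 29, Mar 30, Mar 31, skipping weekends) brings us to Friday, Mar 31, 2023, which is the date termination becomes effective.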